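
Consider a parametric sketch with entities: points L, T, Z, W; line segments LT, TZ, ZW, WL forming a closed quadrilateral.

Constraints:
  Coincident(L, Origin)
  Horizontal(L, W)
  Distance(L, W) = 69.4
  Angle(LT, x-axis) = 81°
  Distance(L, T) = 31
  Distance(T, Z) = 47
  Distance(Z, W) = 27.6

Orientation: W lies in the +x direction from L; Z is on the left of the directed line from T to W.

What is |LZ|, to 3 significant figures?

54.6

L is at the origin; LW is horizontal with |LW| = 69.4 and W in +x, so W = (69.4, 0). LT runs at 81.0° with |LT| = 31.0, so T = (4.85, 30.6). Z is determined by |TZ| = 47.0 and |ZW| = 27.6 together: it lies at the intersection of circle(T, 47.0) and circle(W, 27.6). With |TW| = 71.4, the foot of the radical line on TW is 45.9 from T and the perpendicular offset is √(47.0² − 45.9²) = 10.3. Taking the left-of-TW solution: Z = (50.7, 20.3).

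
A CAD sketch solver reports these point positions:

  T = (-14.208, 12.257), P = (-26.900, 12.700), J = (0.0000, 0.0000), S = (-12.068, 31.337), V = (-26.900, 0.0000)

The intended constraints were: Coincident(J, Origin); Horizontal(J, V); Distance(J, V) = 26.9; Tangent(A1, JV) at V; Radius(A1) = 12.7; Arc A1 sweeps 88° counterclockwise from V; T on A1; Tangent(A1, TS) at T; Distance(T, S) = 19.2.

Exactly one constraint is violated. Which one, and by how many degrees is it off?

Tangent(A1, TS) at T — off by 4.40°.

J = (0.00, 0.00) ✓; J.y = 0.00, V.y = 0.00 ✓; |JV| = 26.90 ✓; ∠(PV, VJ) = 90.00° ✓; |PV| = 12.70 ✓; bearing(P→T) − bearing(P→V) = 88.00° ✓; |PT| = 12.70 ✓; ∠(PT, TS) = 94.40° ✗; |TS| = 19.20 ✓.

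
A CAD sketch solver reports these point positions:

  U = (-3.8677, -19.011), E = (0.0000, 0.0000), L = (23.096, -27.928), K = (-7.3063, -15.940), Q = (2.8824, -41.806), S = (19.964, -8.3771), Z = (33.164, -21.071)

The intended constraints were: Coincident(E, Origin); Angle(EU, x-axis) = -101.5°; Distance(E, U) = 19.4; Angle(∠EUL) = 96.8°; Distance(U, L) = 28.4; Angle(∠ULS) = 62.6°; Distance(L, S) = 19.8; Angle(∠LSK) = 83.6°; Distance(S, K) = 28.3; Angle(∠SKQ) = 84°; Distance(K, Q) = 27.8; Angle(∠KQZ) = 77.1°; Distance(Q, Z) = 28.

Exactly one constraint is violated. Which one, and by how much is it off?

Distance(Q, Z) = 28 — off by 8.70.

E = (0.00, 0.00) ✓; EU at -101.5° ✓; |EU| = 19.40 ✓; ∠EUL = 96.80° ✓; |UL| = 28.40 ✓; ∠ULS = 62.60° ✓; |LS| = 19.80 ✓; ∠LSK = 83.60° ✓; |SK| = 28.30 ✓; ∠SKQ = 84.00° ✓; |KQ| = 27.80 ✓; ∠KQZ = 77.10° ✓; |QZ| = 36.70 ✗.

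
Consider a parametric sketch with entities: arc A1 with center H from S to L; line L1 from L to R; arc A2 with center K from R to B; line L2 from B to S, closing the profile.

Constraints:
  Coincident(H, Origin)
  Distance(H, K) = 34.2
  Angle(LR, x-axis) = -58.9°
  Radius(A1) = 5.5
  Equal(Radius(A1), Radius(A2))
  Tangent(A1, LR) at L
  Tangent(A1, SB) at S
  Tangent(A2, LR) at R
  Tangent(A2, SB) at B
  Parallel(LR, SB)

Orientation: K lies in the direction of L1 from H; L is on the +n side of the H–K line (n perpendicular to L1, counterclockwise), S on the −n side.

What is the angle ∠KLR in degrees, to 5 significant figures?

9.1360°

The slot axis is L1's direction at -58.9°, so u = (cos -58.9°, sin -58.9°) = (0.51653, -0.85627) and n = (−sin -58.9°, cos -58.9°) = (0.85627, 0.51653). H is at the origin and K lies 34.2 along u from H, so K = 34.2·u = (17.665, -29.284). Tangency of A1 to both parallel lines with radius 5.5 puts L and S at H ± 5.5·n: L = (4.7095, 2.8409), S = (-4.7095, -2.8409). Equal radii place R and B the same way about K: R = K + 5.5·n = (22.375, -26.443), B = K − 5.5·n = (12.956, -32.125). Then cos ∠KLR = LK·LR / (|LK||LR|), giving 9.1360°.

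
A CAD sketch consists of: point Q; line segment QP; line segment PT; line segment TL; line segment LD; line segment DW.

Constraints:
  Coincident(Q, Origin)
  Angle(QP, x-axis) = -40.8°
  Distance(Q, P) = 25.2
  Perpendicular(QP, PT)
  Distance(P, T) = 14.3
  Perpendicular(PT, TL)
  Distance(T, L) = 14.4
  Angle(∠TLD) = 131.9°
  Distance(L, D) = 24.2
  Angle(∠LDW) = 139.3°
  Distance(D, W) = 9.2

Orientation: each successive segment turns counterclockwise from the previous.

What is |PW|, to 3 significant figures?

33.4

Q is at the origin; QP runs at -40.8° with length 25.2, so P = (19.1, -16.5). QP ⟂ PT, so PT runs at 49.2°; with |PT| = 14.3, T = (28.4, -5.64). PT is perpendicular to TL, so TL runs at 139°; with |TL| = 14.4, L = (17.5, 3.77). ∠TLD = 131.9° gives LD at -173° from the x-axis; with |LD| = 24.2, D = (-6.48, 0.693). ∠LDW = 139.3° gives DW at -132° from the x-axis; with |DW| = 9.2, W = (-12.6, -6.14). Then |PW| = |W − P| = 33.4.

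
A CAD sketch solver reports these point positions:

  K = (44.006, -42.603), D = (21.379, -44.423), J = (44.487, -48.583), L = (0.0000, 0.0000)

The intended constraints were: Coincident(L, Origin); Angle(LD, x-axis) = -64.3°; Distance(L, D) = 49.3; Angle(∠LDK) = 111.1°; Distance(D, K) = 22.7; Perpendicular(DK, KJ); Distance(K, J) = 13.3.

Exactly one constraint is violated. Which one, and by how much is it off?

Distance(K, J) = 13.3 — off by 7.30.

L = (0.00, 0.00) ✓; LD at -64.30° ✓; |LD| = 49.30 ✓; ∠LDK = 111.1° ✓; |DK| = 22.70 ✓; ∠(DK, KJ) = 90.00° ✓; |KJ| = 5.999 ✗.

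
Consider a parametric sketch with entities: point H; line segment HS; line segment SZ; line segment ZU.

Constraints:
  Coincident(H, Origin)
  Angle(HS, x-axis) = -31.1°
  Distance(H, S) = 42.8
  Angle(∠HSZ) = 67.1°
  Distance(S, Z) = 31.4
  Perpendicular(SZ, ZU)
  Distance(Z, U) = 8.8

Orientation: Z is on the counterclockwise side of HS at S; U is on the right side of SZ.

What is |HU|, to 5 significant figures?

50.431

H is at the origin; HS runs at -31.1° with length 42.8, so S = 42.8·(cos -31.1°, sin -31.1°) = (36.648, -22.108). ∠HSZ = 67.1°, so SZ runs at -31.1° + (180° − 67.1°) = 81.800° from the x-axis; with |SZ| = 31.4, Z = S + 31.4·(cos 81.800°, sin 81.800°) = (41.127, 8.9713). The perpendicularity gives ZU at right angles to SZ; with |ZU| = 8.8 on the right of SZ, U = Z + 8.8·(0.98978, -0.14263) = (49.837, 7.7162). Then |HU| = |U − H| = 50.431.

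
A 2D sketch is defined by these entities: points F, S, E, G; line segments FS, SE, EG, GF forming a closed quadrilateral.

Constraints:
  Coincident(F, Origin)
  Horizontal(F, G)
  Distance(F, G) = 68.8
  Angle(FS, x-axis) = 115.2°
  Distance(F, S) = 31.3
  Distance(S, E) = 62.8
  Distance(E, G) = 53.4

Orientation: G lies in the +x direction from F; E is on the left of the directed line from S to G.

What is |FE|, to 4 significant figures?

66.88

Checks: |SE| = 62.80 ✓; |EG| = 53.40 ✓.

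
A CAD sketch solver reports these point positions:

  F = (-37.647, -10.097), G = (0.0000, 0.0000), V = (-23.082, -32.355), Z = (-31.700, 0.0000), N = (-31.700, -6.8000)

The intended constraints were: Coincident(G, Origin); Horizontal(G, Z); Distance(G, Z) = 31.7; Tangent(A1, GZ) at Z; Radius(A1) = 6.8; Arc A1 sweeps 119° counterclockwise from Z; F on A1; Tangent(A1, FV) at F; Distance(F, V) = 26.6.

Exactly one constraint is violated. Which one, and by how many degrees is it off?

Tangent(A1, FV) at F — off by 4.20°.

G = (0.00, 0.00) ✓; G.y = 0.00, Z.y = 0.00 ✓; |GZ| = 31.70 ✓; ∠(NZ, ZG) = 90.00° ✓; |NZ| = 6.800 ✓; bearing(N→F) − bearing(N→Z) = 119.0° ✓; |NF| = 6.800 ✓; ∠(NF, FV) = 85.80° ✗; |FV| = 26.60 ✓.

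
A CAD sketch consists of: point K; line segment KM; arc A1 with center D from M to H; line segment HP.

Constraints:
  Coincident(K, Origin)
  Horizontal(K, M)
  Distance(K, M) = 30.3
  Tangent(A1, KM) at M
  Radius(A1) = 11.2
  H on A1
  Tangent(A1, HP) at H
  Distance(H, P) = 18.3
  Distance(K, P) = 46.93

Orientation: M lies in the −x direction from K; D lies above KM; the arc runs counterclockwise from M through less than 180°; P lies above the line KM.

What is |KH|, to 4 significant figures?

28.74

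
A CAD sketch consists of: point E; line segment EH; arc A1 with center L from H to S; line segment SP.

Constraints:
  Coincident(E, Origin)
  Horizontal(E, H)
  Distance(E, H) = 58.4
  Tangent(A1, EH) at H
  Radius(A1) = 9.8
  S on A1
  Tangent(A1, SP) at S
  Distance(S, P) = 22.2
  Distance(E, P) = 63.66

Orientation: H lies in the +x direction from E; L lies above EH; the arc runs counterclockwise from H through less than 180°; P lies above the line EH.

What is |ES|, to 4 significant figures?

68.24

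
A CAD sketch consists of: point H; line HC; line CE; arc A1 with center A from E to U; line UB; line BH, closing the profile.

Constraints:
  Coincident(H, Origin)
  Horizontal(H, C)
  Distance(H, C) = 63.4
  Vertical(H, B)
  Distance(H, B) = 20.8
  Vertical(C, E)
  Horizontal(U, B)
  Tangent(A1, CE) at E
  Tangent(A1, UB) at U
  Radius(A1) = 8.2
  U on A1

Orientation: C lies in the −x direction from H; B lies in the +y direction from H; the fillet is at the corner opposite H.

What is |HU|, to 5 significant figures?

58.989

H is at the origin; HC is horizontal with |HC| = 63.4 and C on the −x side, so C = (-63.400, 0.0000). HB is vertical with |HB| = 20.8 and B on the +y side, so B = (0.0000, 20.800). The virtual corner opposite H is at (-63.400, 20.800). Since A1 is tangent to CE there, AE ⟂ CE and A1 meets UB tangentially, so AU is at right angles to UB, with radius 8.2, so the center A sits 8.2 in from both sides at A = (-55.200, 12.600). That places the tangent points at E = (-63.400, 12.600) on CE and U = (-55.200, 20.800) on UB. Then |HU| = |U − H| = 58.989.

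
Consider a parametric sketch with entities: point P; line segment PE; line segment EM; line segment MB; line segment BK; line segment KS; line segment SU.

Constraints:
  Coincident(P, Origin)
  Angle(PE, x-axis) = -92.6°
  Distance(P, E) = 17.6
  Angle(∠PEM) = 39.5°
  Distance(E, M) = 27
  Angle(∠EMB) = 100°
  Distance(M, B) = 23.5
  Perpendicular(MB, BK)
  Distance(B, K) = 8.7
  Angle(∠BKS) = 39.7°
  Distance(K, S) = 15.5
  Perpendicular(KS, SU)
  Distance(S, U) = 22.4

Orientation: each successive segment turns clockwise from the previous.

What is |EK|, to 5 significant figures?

33.386

∠EMB = 100.0° gives MB at 46.900° from the x-axis; with |MB| = 23.5, B = (-0.95280, 21.168). MB is perpendicular to BK, so BK runs at -43.100°; with |BK| = 8.7, K = (5.3996, 15.224). Then |EK| = |K − E| = 33.386.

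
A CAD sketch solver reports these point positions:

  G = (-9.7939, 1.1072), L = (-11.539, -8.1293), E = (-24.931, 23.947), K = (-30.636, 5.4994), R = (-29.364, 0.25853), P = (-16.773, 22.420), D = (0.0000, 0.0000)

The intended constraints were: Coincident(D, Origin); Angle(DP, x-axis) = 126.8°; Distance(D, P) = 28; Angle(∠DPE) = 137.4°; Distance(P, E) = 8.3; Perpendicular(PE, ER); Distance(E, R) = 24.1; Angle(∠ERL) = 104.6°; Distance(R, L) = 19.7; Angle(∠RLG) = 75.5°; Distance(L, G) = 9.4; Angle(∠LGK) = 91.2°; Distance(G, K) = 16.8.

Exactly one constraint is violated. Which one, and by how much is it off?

Distance(G, K) = 16.8 — off by 4.50.

D = (0.00, 0.00) ✓; DP at 126.8° ✓; |DP| = 28.00 ✓; ∠DPE = 137.4° ✓; |PE| = 8.300 ✓; ∠(PE, ER) = 90.00° ✓; |ER| = 24.10 ✓; ∠ERL = 104.6° ✓; |RL| = 19.70 ✓; ∠RLG = 75.50° ✓; |LG| = 9.400 ✓; ∠LGK = 91.20° ✓; |GK| = 21.30 ✗.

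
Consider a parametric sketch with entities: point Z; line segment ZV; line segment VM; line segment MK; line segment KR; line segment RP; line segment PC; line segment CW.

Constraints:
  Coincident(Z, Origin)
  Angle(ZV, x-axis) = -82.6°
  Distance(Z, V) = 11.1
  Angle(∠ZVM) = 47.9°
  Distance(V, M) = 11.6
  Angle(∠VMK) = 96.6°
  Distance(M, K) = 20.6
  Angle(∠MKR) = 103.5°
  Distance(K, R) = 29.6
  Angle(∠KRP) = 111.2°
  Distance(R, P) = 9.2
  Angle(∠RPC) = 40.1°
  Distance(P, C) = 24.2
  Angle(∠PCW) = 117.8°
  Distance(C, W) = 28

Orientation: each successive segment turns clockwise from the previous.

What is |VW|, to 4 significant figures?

55.39

∠RPC = 40.1° gives PC at 136.7° from the x-axis; with |PC| = 24.2, C = (13.69, 13.76). ∠PCW = 117.8° gives CW at 74.50° from the x-axis; with |CW| = 28.0, W = (21.17, 40.75). Then |VW| = |W − V| = 55.39.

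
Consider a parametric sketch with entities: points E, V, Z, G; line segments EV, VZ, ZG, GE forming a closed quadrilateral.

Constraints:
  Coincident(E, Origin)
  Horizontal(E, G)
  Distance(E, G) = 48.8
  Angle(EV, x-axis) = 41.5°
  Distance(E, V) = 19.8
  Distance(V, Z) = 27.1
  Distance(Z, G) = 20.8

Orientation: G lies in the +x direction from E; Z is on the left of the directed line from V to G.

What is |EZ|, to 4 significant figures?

45.52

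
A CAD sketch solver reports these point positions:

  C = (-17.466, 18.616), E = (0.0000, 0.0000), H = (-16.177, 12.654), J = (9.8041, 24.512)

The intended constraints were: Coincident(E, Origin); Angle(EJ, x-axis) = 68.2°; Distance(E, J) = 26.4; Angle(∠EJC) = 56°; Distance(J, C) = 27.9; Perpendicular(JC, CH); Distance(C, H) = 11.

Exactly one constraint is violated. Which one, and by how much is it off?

Distance(C, H) = 11 — off by 4.90.

E = (0.00, 0.00) ✓; EJ at 68.20° ✓; |EJ| = 26.40 ✓; ∠EJC = 56.00° ✓; |JC| = 27.90 ✓; ∠(JC, CH) = 90.00° ✓; |CH| = 6.100 ✗.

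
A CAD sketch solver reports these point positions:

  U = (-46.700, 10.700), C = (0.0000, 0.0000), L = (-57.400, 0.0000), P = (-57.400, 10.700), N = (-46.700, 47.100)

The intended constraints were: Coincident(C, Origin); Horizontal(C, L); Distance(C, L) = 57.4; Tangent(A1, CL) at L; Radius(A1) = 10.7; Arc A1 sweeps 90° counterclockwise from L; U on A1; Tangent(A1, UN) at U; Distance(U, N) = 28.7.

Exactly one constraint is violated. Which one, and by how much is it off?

Distance(U, N) = 28.7 — off by 7.70.

C = (0.00, 0.00) ✓; C.y = 0.00, L.y = 0.00 ✓; |CL| = 57.40 ✓; ∠(PL, LC) = 90.00° ✓; |PL| = 10.70 ✓; bearing(P→U) − bearing(P→L) = 90.00° ✓; |PU| = 10.70 ✓; ∠(PU, UN) = 90.00° ✓; |UN| = 36.40 ✗.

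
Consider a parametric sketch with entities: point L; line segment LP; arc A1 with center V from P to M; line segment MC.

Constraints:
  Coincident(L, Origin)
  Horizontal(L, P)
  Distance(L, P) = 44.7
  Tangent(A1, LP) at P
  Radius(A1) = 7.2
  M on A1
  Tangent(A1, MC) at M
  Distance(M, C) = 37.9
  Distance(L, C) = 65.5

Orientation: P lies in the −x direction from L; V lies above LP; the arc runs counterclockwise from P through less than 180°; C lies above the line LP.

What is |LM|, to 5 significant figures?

38.762

Checks: L = (0.00, 0.00) ✓; |VM| = 7.200 ✓; ∠(VM, MC) = 90.00° ✓; |MC| = 37.90 ✓; |LC| = 65.50 ✓.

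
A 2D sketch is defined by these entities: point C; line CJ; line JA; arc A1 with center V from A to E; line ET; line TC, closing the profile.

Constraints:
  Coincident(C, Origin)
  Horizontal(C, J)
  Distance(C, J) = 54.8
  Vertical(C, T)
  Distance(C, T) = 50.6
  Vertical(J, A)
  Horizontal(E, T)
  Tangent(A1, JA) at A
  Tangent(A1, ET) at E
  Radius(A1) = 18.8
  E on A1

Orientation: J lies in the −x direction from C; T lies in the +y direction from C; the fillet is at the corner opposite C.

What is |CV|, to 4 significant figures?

48.03

C is at the origin; CJ is horizontal with |CJ| = 54.8 and J on the −x side, so J = (-54.80, 0.000). C and T share the same x with |CT| = 50.6 and T on the +y side, so T = (0.000, 50.60). The virtual corner opposite C is at (-54.80, 50.60). A1 meets JA tangentially, so VA is at right angles to JA and the tangent condition forces VE to be normal to ET, with radius 18.8, so the center V sits 18.8 in from both sides at V = (-36.00, 31.80). Then |CV| = |V − C| = 48.03.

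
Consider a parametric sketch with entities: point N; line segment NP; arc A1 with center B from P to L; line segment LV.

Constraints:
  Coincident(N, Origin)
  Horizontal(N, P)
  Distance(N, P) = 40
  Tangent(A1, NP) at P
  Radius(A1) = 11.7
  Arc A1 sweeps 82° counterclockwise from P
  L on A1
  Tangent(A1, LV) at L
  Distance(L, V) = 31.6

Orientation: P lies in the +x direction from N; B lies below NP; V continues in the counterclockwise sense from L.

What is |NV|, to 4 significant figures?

47.83

N is at the origin; NP is horizontal with |NP| = 40.0 and P on the +x side, so P = (40.00, 0.000). Tangency of A1 to NP means the radius BP is perpendicular to NP, so B = P + (0, -11.7) = (40.00, -11.70). On A1, P sits at bearing 90° from B; an 82° counterclockwise sweep puts L at bearing 172°, so L = B + 11.7·(cos 172°, sin 172°) = (28.41, -10.07). Since A1 is tangent to LV there, BL ⟂ LV, so LV runs along (−sin 172°, cos 172°); with |LV| = 31.6, V = (24.02, -41.36). Then |NV| = |V − N| = 47.83.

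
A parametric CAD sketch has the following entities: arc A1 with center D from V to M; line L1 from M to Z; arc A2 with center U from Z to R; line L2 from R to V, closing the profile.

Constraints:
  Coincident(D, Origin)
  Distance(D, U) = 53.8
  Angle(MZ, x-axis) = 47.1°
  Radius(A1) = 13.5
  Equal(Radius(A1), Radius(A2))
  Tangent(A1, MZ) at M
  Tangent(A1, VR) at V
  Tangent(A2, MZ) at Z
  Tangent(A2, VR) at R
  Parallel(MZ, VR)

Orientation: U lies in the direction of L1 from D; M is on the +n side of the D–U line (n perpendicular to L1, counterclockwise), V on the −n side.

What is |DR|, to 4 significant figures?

55.47

Tangency of A1 to both parallel lines with radius 13.5 puts M and V at D ± 13.5·n: M = (-9.889, 9.190), V = (9.889, -9.190). Equal radii place Z and R the same way about U: Z = U + 13.5·n = (26.73, 48.60), R = U − 13.5·n = (46.51, 30.22). Then |DR| = |R − D| = 55.47.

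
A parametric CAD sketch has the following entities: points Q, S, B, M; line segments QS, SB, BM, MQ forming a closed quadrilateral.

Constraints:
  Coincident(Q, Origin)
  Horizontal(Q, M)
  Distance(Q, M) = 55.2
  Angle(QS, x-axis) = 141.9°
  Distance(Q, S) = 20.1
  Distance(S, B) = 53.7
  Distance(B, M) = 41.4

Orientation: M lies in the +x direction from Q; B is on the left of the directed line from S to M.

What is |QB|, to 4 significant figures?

47.99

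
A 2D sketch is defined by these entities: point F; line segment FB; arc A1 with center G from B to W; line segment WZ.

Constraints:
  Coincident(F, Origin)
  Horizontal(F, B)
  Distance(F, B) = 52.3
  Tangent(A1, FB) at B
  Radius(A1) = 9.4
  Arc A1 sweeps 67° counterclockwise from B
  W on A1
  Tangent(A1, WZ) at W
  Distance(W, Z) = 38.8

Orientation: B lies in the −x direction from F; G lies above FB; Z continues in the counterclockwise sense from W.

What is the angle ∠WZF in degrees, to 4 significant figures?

57.50°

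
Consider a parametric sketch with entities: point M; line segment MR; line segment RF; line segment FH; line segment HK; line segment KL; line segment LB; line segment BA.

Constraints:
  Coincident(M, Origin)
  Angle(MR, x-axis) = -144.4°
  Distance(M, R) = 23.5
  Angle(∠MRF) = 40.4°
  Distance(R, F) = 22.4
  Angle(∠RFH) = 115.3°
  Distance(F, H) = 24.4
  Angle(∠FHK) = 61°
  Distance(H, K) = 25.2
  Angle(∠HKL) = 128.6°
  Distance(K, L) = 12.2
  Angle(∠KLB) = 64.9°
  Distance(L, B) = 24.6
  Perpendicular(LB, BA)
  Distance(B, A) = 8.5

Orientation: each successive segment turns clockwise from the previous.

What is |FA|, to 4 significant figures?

15.15

M is at the origin; MR runs at -144.4° with length 23.5, so R = (-19.11, -13.68). ∠MRF = 40.4° gives RF at 76.00° from the x-axis; with |RF| = 22.4, F = (-13.69, 8.055). ∠RFH = 115.3° gives FH at 11.30° from the x-axis; with |FH| = 24.4, H = (10.24, 12.84). ∠FHK = 61.0° gives HK at -107.7° from the x-axis; with |HK| = 25.2, K = (2.577, -11.17). ∠HKL = 128.6° gives KL at -159.1° from the x-axis; with |KL| = 12.2, L = (-8.821, -15.52). ∠KLB = 64.9° gives LB at 85.80° from the x-axis; with |LB| = 24.6, B = (-7.019, 9.010). The perpendicularity gives BA at right angles to LB, so BA runs at -4.200°; with |BA| = 8.5, A = (1.458, 8.388). Then |FA| = |A − F| = 15.15.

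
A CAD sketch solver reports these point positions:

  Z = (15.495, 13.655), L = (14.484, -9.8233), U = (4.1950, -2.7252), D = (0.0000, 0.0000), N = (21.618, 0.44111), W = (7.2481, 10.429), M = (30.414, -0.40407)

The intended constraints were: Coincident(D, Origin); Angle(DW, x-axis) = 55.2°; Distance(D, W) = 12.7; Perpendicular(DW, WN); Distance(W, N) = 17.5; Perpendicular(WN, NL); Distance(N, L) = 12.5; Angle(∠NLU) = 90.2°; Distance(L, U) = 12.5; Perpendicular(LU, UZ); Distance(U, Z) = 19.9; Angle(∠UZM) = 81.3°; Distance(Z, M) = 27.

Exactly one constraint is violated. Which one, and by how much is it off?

Distance(Z, M) = 27 — off by 6.50.

D = (0.00, 0.00) ✓; DW at 55.20° ✓; |DW| = 12.70 ✓; ∠(DW, WN) = 90.00° ✓; |WN| = 17.50 ✓; ∠(WN, NL) = 90.00° ✓; |NL| = 12.50 ✓; ∠NLU = 90.20° ✓; |LU| = 12.50 ✓; ∠(LU, UZ) = 90.00° ✓; |UZ| = 19.90 ✓; ∠UZM = 81.30° ✓; |ZM| = 20.50 ✗.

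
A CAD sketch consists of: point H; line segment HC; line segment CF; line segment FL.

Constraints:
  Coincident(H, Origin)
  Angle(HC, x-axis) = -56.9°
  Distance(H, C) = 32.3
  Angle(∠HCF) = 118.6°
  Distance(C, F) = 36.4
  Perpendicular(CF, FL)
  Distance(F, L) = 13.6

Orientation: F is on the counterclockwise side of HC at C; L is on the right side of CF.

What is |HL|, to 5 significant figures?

66.710

H is at the origin; HC runs at -56.9° with length 32.3, so C = 32.3·(cos -56.9°, sin -56.9°) = (17.639, -27.058). ∠HCF = 118.6°, so CF runs at -56.9° + (180° − 118.6°) = 4.5000° from the x-axis; with |CF| = 36.4, F = C + 36.4·(cos 4.5000°, sin 4.5000°) = (53.927, -24.202). CF ⟂ FL; with |FL| = 13.6 on the right of CF, L = F + 13.6·(0.078459, -0.99692) = (54.994, -37.760). Then |HL| = |L − H| = 66.710.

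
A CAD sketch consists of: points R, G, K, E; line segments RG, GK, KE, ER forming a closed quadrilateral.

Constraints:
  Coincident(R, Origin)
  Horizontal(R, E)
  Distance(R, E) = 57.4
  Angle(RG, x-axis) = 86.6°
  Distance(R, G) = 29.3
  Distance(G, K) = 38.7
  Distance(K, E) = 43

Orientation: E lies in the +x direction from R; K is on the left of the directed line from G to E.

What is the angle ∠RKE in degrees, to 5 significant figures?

70.218°

R is at the origin; R and E share the same y with |RE| = 57.4 and E in +x, so E = (57.4, 0). RG runs at 86.6° with |RG| = 29.3, so G = (1.7377, 29.248). K is determined by |GK| = 38.7 and |KE| = 43.0 together: it lies at the intersection of circle(G, 38.7) and circle(E, 43.0). With |GE| = 62.879, the foot of the radical line on GE is 28.646 from G and the perpendicular offset is √(38.7² − 28.646²) = 26.021. Taking the left-of-GE solution: K = (39.200, 38.958).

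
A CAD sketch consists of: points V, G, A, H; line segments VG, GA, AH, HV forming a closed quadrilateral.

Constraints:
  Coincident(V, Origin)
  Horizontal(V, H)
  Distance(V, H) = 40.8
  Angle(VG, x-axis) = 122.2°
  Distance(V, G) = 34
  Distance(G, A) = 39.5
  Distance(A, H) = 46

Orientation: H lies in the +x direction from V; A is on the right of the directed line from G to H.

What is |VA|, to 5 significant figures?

9.4060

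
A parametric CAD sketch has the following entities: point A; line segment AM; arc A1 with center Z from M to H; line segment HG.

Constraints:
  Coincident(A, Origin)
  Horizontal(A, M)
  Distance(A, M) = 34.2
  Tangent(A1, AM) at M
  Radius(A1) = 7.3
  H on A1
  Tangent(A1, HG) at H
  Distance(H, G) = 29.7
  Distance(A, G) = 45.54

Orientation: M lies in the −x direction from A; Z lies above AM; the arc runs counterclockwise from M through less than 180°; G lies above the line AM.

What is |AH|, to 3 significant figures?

27.9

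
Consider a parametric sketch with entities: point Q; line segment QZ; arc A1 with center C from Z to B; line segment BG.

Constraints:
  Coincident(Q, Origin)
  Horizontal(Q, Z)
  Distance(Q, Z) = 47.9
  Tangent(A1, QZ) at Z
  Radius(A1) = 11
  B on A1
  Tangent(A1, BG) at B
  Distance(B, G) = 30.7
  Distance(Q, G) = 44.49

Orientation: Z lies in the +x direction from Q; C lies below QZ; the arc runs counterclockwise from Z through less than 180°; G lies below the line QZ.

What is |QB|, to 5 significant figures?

38.291

Q is at the origin; Q and Z share the same y with |QZ| = 47.9 and Z on the +x side, so Z = (47.900, 0.0000). Tangency of A1 to QZ means the radius CZ is perpendicular to QZ, so C = Z + (0, -11) = (47.900, -11.000). Since CB ⟂ BG (tangency), |CG| = √(11.0² + 30.7²) = 32.611 regardless of where B sits on A1. So G lies on both circle(Q, 44.49) and circle(C, 32.611); the below-QZ intersection is G = (26.580, -35.677). B is the foot of the tangent from G: B = (37.638, -7.0378).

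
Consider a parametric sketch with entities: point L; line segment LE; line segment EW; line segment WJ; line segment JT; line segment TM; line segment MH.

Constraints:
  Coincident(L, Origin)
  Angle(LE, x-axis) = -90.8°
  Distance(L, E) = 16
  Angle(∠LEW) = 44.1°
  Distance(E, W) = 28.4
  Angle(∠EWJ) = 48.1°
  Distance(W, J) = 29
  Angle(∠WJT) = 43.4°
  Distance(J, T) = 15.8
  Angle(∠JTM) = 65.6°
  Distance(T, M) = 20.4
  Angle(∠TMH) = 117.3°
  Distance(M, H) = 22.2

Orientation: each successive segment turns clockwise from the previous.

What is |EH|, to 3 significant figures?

46.2

L is at the origin; LE runs at -90.8° with length 16.0, so E = (-0.223, -16.0). ∠LEW = 44.1° gives EW at 133° from the x-axis; with |EW| = 28.4, W = (-19.7, 4.67). ∠EWJ = 48.1° gives WJ at 1.40° from the x-axis; with |WJ| = 29.0, J = (9.29, 5.38). ∠WJT = 43.4° gives JT at -135° from the x-axis; with |JT| = 15.8, T = (-1.92, -5.75). ∠JTM = 65.6° gives TM at 110° from the x-axis; with |TM| = 20.4, M = (-9.03, 13.4). ∠TMH = 117.3° gives MH at 47.7° from the x-axis; with |MH| = 22.2, H = (5.91, 29.8). Then |EH| = |H − E| = 46.2.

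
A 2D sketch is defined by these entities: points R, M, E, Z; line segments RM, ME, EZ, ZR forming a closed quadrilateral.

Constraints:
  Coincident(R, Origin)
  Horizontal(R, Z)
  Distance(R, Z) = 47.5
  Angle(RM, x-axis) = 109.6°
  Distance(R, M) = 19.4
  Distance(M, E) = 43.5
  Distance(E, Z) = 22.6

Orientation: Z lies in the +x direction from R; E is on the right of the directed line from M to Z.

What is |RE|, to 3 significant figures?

28.6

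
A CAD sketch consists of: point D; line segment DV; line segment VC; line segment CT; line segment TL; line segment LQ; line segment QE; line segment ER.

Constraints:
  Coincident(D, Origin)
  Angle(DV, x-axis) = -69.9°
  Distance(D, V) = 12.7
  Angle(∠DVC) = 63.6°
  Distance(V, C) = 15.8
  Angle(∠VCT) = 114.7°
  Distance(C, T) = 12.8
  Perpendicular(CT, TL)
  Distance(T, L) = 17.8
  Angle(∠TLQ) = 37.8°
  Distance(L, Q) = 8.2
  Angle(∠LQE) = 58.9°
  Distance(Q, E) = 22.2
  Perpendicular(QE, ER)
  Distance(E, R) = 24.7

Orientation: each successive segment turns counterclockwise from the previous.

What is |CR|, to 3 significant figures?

46.6

D is at the origin; DV runs at -69.9° with length 12.7, so V = (4.36, -11.9). ∠DVC = 63.6° gives VC at 46.5° from the x-axis; with |VC| = 15.8, C = (15.2, -0.466). ∠VCT = 114.7° gives CT at 112° from the x-axis; with |CT| = 12.8, T = (10.5, 11.4). CT ⟂ TL, so TL runs at -158°; with |TL| = 17.8, L = (-6.04, 4.81). ∠TLQ = 37.8° gives LQ at -16.0° from the x-axis; with |LQ| = 8.2, Q = (1.84, 2.55). ∠LQE = 58.9° gives QE at 105° from the x-axis; with |QE| = 22.2, E = (-3.94, 24.0). QE ⟂ ER, so ER runs at -165°; with |ER| = 24.7, R = (-27.8, 17.5). Then |CR| = |R − C| = 46.6.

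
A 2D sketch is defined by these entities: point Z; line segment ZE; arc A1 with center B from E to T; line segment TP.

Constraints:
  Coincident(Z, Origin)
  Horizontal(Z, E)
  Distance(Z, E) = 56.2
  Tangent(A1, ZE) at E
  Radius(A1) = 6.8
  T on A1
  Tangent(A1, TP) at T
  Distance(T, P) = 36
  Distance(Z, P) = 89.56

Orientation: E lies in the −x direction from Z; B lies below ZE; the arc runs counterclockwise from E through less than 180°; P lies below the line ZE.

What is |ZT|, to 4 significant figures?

61.51

Z is at the origin; Z and E share the same y with |ZE| = 56.2 and E on the −x side, so E = (-56.20, 0.000). The tangent condition forces BE to be normal to ZE, so B = E + (0, -6.8) = (-56.20, -6.800). Since BT ⟂ TP (tangency), |BP| = √(6.8² + 36.0²) = 36.64 regardless of where T sits on A1. So P lies on both circle(Z, 89.56) and circle(B, 36.64); the below-ZE intersection is P = (-84.26, -30.36). T is the foot of the tangent from P: T = (-61.46, -2.494).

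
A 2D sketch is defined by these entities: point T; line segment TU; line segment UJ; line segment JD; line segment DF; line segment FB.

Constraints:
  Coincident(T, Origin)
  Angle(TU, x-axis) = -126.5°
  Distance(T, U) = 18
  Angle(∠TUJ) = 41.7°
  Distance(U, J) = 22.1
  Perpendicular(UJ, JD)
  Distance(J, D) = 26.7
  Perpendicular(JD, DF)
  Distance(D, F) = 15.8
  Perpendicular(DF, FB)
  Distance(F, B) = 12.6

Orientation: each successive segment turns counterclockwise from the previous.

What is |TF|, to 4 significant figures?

16.37

T is at the origin; TU runs at -126.5° with length 18.0, so U = (-10.71, -14.47). ∠TUJ = 41.7° gives UJ at 11.80° from the x-axis; with |UJ| = 22.1, J = (10.93, -9.950). UJ ⟂ JD, so JD runs at 101.8°; with |JD| = 26.7, D = (5.466, 16.19). JD is perpendicular to DF, so DF runs at -168.2°; with |DF| = 15.8, F = (-10.00, 12.95). Then |TF| = |F − T| = 16.37.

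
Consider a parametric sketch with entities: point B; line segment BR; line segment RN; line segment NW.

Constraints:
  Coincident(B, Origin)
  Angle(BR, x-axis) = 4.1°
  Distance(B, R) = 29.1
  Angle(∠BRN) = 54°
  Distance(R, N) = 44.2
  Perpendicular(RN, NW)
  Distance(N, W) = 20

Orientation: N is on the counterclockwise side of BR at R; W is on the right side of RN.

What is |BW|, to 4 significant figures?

51.28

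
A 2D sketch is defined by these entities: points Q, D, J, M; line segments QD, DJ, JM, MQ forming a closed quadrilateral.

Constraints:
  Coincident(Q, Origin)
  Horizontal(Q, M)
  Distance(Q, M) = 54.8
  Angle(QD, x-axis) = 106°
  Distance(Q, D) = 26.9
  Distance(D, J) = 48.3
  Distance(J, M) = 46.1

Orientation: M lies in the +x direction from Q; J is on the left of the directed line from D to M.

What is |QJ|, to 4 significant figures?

57.14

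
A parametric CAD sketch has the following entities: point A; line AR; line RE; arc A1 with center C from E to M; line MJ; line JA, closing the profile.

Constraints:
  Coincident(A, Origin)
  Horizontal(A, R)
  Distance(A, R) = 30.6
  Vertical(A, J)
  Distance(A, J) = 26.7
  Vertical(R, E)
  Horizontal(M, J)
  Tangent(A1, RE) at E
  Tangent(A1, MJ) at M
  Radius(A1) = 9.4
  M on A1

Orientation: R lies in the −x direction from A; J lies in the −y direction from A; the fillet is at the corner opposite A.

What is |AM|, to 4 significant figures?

34.09

The virtual corner opposite A is at (-30.60, -26.70). The tangent condition forces CE to be normal to RE and since A1 is tangent to MJ there, CM ⟂ MJ, with radius 9.4, so the center C sits 9.4 in from both sides at C = (-21.20, -17.30). That places the tangent points at E = (-30.60, -17.30) on RE and M = (-21.20, -26.70) on MJ. Then |AM| = |M − A| = 34.09.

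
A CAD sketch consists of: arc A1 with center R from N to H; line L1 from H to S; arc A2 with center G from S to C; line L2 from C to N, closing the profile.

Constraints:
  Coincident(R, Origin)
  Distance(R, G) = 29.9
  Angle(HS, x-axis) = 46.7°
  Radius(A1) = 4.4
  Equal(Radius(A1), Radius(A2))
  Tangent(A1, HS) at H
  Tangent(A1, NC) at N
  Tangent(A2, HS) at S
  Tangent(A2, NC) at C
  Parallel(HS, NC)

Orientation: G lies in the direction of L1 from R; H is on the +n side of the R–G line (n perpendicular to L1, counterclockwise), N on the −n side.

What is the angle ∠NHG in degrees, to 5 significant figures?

81.629°

The slot axis is L1's direction at 46.7°, so u = (cos 46.7°, sin 46.7°) = (0.68582, 0.72777) and n = (−sin 46.7°, cos 46.7°) = (-0.72777, 0.68582). R is at the origin and G lies 29.9 along u from R, so G = 29.9·u = (20.506, 21.760). Tangency of A1 to both parallel lines with radius 4.4 puts H and N at R ± 4.4·n: H = (-3.2022, 3.0176), N = (3.2022, -3.0176). Then cos ∠NHG = HN·HG / (|HN||HG|), giving 81.629°.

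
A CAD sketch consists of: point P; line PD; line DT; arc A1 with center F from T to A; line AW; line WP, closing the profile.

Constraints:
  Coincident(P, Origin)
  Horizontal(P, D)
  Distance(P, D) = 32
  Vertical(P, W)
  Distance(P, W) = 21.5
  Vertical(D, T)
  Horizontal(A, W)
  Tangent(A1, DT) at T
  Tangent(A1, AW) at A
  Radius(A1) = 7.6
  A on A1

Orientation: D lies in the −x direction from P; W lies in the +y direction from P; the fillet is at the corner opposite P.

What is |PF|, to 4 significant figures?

28.08

P is at the origin; P and D share the same y with |PD| = 32.0 and D on the −x side, so D = (-32.00, 0.000). P and W share the same x with |PW| = 21.5 and W on the +y side, so W = (0.000, 21.50). The virtual corner opposite P is at (-32.00, 21.50). A1 meets DT tangentially, so FT is at right angles to DT and since A1 is tangent to AW there, FA ⟂ AW, with radius 7.6, so the center F sits 7.6 in from both sides at F = (-24.40, 13.90). Then |PF| = |F − P| = 28.08.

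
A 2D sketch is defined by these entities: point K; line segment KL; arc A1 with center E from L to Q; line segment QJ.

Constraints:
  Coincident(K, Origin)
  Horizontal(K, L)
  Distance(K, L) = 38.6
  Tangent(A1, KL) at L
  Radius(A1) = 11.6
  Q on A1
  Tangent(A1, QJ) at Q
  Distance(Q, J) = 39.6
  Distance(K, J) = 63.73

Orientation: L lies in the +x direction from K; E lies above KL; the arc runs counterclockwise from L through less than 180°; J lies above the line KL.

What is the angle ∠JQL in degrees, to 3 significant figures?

125°

K is at the origin; K and L share the same y with |KL| = 38.6 and L on the +x side, so L = (38.6, 0.00). Tangency of A1 to KL means the radius EL is perpendicular to KL, so E = L + (0, 11.6) = (38.6, 11.6). Since EQ ⟂ QJ (tangency), |EJ| = √(11.6² + 39.6²) = 41.3 regardless of where Q sits on A1. So J lies on both circle(K, 63.73) and circle(E, 41.3); the above-KL intersection is J = (35.7, 52.8). Q is the foot of the tangent from J: Q = (49.5, 15.6).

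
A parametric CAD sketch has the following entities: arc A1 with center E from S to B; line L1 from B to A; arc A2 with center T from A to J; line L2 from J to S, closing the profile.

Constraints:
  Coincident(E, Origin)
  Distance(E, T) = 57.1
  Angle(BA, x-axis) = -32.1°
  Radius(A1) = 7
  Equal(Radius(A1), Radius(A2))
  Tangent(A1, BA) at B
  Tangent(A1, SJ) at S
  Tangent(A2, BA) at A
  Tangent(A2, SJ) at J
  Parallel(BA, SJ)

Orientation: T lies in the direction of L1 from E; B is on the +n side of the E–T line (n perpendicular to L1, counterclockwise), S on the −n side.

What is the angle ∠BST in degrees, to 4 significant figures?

83.01°

The slot axis is L1's direction at -32.1°, so u = (cos -32.1°, sin -32.1°) = (0.8471, -0.5314) and n = (−sin -32.1°, cos -32.1°) = (0.5314, 0.8471). E is at the origin and T lies 57.1 along u from E, so T = 57.1·u = (48.37, -30.34). Tangency of A1 to both parallel lines with radius 7.0 puts B and S at E ± 7.0·n: B = (3.720, 5.930), S = (-3.720, -5.930). Then cos ∠BST = SB·ST / (|SB||ST|), giving 83.01°.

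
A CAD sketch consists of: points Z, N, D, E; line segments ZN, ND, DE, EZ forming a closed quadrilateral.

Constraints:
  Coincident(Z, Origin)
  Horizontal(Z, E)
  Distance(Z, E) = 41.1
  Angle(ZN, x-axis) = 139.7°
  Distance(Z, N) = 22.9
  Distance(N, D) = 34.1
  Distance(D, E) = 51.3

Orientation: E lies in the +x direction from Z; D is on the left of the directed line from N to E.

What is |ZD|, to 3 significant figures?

39.1

Checks: |ZE| = 41.10 ✓; |ZN| = 22.90 ✓; |ND| = 34.10 ✓; |DE| = 51.30 ✓.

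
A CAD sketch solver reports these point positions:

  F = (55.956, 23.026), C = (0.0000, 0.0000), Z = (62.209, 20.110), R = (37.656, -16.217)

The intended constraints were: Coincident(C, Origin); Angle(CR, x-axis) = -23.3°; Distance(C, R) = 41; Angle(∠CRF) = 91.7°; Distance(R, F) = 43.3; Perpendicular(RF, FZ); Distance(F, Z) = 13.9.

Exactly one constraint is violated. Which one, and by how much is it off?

Distance(F, Z) = 13.9 — off by 7.00.

C = (0.00, 0.00) ✓; CR at -23.30° ✓; |CR| = 41.00 ✓; ∠CRF = 91.70° ✓; |RF| = 43.30 ✓; ∠(RF, FZ) = 90.00° ✓; |FZ| = 6.899 ✗.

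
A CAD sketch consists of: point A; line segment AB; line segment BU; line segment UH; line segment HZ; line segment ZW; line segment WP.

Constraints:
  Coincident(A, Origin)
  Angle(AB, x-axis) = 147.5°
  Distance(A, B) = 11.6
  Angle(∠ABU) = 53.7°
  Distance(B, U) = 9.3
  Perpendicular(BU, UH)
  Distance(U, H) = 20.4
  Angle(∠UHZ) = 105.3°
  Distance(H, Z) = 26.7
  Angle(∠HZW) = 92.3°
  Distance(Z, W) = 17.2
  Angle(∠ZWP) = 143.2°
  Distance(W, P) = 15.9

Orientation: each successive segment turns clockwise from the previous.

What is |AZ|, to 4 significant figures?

29.52

A is at the origin; AB runs at 147.5° with length 11.6, so B = (-9.783, 6.233). ∠ABU = 53.7° gives BU at 21.20° from the x-axis; with |BU| = 9.3, U = (-1.113, 9.596). The perpendicularity gives UH at right angles to BU, so UH runs at -68.80°; with |UH| = 20.4, H = (6.264, -9.424). ∠UHZ = 105.3° gives HZ at -143.5° from the x-axis; with |HZ| = 26.7, Z = (-15.20, -25.31). Then |AZ| = |Z − A| = 29.52.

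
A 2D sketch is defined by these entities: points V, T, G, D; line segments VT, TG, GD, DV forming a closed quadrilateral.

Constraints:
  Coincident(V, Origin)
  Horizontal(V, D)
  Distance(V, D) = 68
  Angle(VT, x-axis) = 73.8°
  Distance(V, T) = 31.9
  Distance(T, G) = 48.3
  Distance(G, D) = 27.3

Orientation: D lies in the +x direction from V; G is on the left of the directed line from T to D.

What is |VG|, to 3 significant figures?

62.1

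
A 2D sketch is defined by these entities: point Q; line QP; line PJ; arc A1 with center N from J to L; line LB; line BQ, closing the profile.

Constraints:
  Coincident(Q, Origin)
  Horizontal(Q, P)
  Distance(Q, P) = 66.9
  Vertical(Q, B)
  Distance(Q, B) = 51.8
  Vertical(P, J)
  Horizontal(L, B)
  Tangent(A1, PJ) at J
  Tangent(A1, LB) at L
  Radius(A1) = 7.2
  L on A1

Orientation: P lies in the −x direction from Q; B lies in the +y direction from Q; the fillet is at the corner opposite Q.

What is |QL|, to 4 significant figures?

79.04

Q is at the origin; Q and P share the same y with |QP| = 66.9 and P on the −x side, so P = (-66.90, 0.000). Q and B share the same x with |QB| = 51.8 and B on the +y side, so B = (0.000, 51.80). The virtual corner opposite Q is at (-66.90, 51.80). The tangent condition forces NJ to be normal to PJ and the tangent condition forces NL to be normal to LB, with radius 7.2, so the center N sits 7.2 in from both sides at N = (-59.70, 44.60). That places the tangent points at J = (-66.90, 44.60) on PJ and L = (-59.70, 51.80) on LB. Then |QL| = |L − Q| = 79.04.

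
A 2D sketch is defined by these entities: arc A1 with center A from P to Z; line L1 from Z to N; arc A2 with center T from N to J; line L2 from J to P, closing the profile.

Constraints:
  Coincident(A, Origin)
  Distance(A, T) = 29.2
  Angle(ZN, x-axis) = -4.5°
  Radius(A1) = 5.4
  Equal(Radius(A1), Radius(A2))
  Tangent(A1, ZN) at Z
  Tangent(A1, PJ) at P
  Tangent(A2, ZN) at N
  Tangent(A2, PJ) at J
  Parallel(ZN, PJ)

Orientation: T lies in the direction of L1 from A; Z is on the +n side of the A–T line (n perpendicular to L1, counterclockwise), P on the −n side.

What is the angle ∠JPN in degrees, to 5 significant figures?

20.298°

The slot axis is L1's direction at -4.5°, so u = (cos -4.5°, sin -4.5°) = (0.99692, -0.078459) and n = (−sin -4.5°, cos -4.5°) = (0.078459, 0.99692). A is at the origin and T lies 29.2 along u from A, so T = 29.2·u = (29.110, -2.2910). Tangency of A1 to both parallel lines with radius 5.4 puts Z and P at A ± 5.4·n: Z = (0.42368, 5.3834), P = (-0.42368, -5.3834). Equal radii place N and J the same way about T: N = T + 5.4·n = (29.534, 3.0923), J = T − 5.4·n = (28.686, -7.6744). Then cos ∠JPN = PJ·PN / (|PJ||PN|), giving 20.298°.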